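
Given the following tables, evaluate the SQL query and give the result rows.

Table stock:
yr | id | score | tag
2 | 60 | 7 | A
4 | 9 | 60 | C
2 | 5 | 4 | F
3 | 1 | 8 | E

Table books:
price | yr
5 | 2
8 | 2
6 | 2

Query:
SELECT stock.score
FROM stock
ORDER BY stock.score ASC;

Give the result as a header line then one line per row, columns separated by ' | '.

After SELECT (4 rows):
stock.score
7
60
4
8
After ORDER BY (4 rows):
stock.score
4
7
8
60

== RESULT ==
stock.score
4
7
8
60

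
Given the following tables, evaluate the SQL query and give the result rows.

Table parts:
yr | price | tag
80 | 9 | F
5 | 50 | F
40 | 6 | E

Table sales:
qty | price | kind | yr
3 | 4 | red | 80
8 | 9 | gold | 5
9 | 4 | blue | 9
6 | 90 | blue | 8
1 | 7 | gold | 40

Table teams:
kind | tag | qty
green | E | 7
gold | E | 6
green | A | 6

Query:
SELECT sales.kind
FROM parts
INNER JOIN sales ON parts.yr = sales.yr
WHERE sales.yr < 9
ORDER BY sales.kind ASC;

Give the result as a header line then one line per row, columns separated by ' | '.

== RESULT ==
sales.kind
gold

Derivation:
After JOIN sales (3 rows):
parts.yr | parts.price | parts.tag | sales.qty | sales.price | sales.kind | sales.yr
80 | 9 | F | 3 | 4 | red | 80
5 | 50 | F | 8 | 9 | gold | 5
40 | 6 | E | 1 | 7 | gold | 40
After WHERE (1 rows):
parts.yr | parts.price | parts.tag | sales.qty | sales.price | sales.kind | sales.yr
5 | 50 | F | 8 | 9 | gold | 5
After SELECT (1 rows):
sales.kind
gold
After ORDER BY (1 rows):
sales.kind
gold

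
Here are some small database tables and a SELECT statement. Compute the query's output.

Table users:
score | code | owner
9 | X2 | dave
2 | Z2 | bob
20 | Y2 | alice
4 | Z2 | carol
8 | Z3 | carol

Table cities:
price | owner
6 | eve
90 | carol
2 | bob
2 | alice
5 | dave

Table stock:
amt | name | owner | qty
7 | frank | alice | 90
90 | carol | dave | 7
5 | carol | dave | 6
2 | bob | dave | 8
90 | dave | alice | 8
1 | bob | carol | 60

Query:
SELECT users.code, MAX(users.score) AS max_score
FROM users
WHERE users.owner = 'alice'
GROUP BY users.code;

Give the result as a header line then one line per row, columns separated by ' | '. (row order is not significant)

== RESULT ==
users.code | max_score
Y2 | 20

Derivation:
After WHERE (1 rows):
users.score | users.code | users.owner
20 | Y2 | alice
After GROUP BY (1 rows):
users.code | max_score
Y2 | 20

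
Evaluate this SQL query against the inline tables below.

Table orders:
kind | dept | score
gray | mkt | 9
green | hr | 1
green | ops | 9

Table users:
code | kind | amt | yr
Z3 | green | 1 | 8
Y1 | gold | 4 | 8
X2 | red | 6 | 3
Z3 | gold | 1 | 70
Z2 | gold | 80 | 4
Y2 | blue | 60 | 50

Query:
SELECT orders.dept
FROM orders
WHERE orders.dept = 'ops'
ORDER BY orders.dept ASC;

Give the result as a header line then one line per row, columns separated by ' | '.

After WHERE (1 rows):
orders.kind | orders.dept | orders.score
green | ops | 9
After SELECT (1 rows):
orders.dept
ops
After ORDER BY (1 rows):
orders.dept
ops

== RESULT ==
orders.dept
ops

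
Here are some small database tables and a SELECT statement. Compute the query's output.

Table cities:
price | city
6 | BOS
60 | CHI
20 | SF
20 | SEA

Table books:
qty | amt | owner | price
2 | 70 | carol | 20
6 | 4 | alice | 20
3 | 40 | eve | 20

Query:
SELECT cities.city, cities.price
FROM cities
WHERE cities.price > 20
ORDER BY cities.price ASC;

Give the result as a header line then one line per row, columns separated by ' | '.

After WHERE (1 rows):
cities.price | cities.city
60 | CHI
After SELECT (1 rows):
cities.city | cities.price
CHI | 60
After ORDER BY (1 rows):
cities.city | cities.price
CHI | 60

== RESULT ==
cities.city | cities.price
CHI | 60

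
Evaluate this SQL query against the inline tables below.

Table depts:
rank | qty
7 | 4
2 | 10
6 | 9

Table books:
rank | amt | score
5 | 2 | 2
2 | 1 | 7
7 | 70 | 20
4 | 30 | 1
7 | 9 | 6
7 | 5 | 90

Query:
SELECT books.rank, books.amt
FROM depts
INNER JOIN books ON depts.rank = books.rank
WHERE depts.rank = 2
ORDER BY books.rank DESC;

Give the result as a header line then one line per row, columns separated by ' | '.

== RESULT ==
books.rank | books.amt
2 | 1

Derivation:
After JOIN books (4 rows):
depts.rank | depts.qty | books.rank | books.amt | books.score
7 | 4 | 7 | 70 | 20
7 | 4 | 7 | 9 | 6
7 | 4 | 7 | 5 | 90
2 | 10 | 2 | 1 | 7
After WHERE (1 rows):
depts.rank | depts.qty | books.rank | books.amt | books.score
2 | 10 | 2 | 1 | 7
After SELECT (1 rows):
books.rank | books.amt
2 | 1
After ORDER BY (1 rows):
books.rank | books.amt
2 | 1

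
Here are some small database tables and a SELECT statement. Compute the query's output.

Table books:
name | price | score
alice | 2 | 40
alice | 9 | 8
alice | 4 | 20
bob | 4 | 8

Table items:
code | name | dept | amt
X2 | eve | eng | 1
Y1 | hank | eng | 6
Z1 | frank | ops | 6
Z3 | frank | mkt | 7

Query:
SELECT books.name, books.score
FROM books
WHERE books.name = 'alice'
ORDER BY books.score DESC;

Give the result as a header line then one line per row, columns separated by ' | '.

After WHERE (3 rows):
books.name | books.price | books.score
alice | 2 | 40
alice | 9 | 8
alice | 4 | 20
After SELECT (3 rows):
books.name | books.score
alice | 40
alice | 8
alice | 20
After ORDER BY (3 rows):
books.name | books.score
alice | 40
alice | 20
alice | 8

== RESULT ==
books.name | books.score
alice | 40
alice | 20
alice | 8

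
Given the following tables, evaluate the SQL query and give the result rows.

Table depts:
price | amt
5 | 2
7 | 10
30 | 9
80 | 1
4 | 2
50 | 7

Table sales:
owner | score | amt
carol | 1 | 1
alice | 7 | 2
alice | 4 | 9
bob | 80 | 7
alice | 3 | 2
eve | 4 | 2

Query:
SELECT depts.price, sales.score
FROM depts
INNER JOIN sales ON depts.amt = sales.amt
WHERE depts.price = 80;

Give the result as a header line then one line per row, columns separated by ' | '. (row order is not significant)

After JOIN sales (9 rows):
depts.price | depts.amt | sales.owner | sales.score | sales.amt
5 | 2 | alice | 7 | 2
5 | 2 | alice | 3 | 2
5 | 2 | eve | 4 | 2
30 | 9 | alice | 4 | 9
80 | 1 | carol | 1 | 1
4 | 2 | alice | 7 | 2
4 | 2 | alice | 3 | 2
4 | 2 | eve | 4 | 2
50 | 7 | bob | 80 | 7
After WHERE (1 rows):
depts.price | depts.amt | sales.owner | sales.score | sales.amt
80 | 1 | carol | 1 | 1
After SELECT (1 rows):
depts.price | sales.score
80 | 1

== RESULT ==
depts.price | sales.score
80 | 1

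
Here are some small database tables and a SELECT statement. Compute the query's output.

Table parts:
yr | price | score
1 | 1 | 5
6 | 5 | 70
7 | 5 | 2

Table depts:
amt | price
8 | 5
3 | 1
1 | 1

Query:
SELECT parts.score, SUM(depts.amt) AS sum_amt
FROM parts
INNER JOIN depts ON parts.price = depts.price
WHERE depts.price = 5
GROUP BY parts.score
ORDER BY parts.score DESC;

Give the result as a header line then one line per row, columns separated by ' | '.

== RESULT ==
parts.score | sum_amt
70 | 8
2 | 8

Derivation:
After JOIN depts (4 rows):
parts.yr | parts.price | parts.score | depts.amt | depts.price
1 | 1 | 5 | 3 | 1
1 | 1 | 5 | 1 | 1
6 | 5 | 70 | 8 | 5
7 | 5 | 2 | 8 | 5
After WHERE (2 rows):
parts.yr | parts.price | parts.score | depts.amt | depts.price
6 | 5 | 70 | 8 | 5
7 | 5 | 2 | 8 | 5
After GROUP BY (2 rows):
parts.score | sum_amt
70 | 8
2 | 8
After ORDER BY (2 rows):
parts.score | sum_amt
70 | 8
2 | 8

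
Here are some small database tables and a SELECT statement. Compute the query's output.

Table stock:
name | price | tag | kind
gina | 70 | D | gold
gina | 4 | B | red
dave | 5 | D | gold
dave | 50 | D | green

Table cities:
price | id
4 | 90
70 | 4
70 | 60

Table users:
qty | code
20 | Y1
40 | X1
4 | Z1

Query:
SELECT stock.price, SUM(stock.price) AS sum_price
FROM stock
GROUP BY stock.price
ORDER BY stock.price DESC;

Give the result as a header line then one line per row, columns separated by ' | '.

After GROUP BY (4 rows):
stock.price | sum_price
70 | 70
4 | 4
5 | 5
50 | 50
After ORDER BY (4 rows):
stock.price | sum_price
70 | 70
50 | 50
5 | 5
4 | 4

== RESULT ==
stock.price | sum_price
70 | 70
50 | 50
5 | 5
4 | 4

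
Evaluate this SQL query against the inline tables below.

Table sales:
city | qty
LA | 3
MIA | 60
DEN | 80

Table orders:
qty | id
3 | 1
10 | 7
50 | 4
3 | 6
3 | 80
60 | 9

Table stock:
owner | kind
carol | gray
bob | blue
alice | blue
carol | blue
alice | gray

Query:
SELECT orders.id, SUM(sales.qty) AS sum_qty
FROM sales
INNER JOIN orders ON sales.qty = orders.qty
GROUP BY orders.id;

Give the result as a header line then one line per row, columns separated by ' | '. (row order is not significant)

== RESULT ==
orders.id | sum_qty
1 | 3
6 | 3
80 | 3
9 | 60

Derivation:
After JOIN orders (4 rows):
sales.city | sales.qty | orders.qty | orders.id
LA | 3 | 3 | 1
LA | 3 | 3 | 6
LA | 3 | 3 | 80
MIA | 60 | 60 | 9
After GROUP BY (4 rows):
orders.id | sum_qty
1 | 3
6 | 3
80 | 3
9 | 60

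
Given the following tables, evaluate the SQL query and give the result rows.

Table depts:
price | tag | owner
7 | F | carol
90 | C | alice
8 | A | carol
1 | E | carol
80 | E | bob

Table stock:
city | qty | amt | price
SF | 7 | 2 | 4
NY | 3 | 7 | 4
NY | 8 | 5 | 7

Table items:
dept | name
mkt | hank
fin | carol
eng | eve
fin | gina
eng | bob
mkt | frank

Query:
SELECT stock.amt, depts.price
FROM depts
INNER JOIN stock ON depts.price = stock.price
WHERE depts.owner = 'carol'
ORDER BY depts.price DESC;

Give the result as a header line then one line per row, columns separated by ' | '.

== RESULT ==
stock.amt | depts.price
5 | 7

Derivation:
After JOIN stock (1 rows):
depts.price | depts.tag | depts.owner | stock.city | stock.qty | stock.amt | stock.price
7 | F | carol | NY | 8 | 5 | 7
After WHERE (1 rows):
depts.price | depts.tag | depts.owner | stock.city | stock.qty | stock.amt | stock.price
7 | F | carol | NY | 8 | 5 | 7
After SELECT (1 rows):
stock.amt | depts.price
5 | 7
After ORDER BY (1 rows):
stock.amt | depts.price
5 | 7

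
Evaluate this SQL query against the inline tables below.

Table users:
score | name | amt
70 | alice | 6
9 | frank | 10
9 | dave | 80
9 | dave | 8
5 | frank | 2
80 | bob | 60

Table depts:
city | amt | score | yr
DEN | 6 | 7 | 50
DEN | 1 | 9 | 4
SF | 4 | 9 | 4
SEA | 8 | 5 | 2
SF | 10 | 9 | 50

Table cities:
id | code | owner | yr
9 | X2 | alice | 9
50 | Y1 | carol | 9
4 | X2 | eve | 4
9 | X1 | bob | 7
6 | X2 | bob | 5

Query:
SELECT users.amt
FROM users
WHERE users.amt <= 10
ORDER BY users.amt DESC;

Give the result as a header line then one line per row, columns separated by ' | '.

== RESULT ==
users.amt
10
8
6
2

Derivation:
After WHERE (4 rows):
users.score | users.name | users.amt
70 | alice | 6
9 | frank | 10
9 | dave | 8
5 | frank | 2
After SELECT (4 rows):
users.amt
6
10
8
2
After ORDER BY (4 rows):
users.amt
10
8
6
2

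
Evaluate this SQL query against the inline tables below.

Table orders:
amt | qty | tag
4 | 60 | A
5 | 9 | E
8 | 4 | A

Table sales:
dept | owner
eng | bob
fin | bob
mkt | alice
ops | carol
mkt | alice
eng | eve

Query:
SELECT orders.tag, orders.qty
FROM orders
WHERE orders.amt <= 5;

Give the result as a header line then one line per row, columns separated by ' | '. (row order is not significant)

After WHERE (2 rows):
orders.amt | orders.qty | orders.tag
4 | 60 | A
5 | 9 | E
After SELECT (2 rows):
orders.tag | orders.qty
A | 60
E | 9

== RESULT ==
orders.tag | orders.qty
A | 60
E | 9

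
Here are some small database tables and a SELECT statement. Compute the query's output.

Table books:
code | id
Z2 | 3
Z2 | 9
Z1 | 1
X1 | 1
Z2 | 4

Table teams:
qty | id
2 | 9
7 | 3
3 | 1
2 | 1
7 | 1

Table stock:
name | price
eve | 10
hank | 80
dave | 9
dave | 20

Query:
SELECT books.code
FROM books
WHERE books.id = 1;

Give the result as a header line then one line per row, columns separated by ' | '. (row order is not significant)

== RESULT ==
books.code
Z1
X1

Derivation:
After WHERE (2 rows):
books.code | books.id
Z1 | 1
X1 | 1
After SELECT (2 rows):
books.code
Z1
X1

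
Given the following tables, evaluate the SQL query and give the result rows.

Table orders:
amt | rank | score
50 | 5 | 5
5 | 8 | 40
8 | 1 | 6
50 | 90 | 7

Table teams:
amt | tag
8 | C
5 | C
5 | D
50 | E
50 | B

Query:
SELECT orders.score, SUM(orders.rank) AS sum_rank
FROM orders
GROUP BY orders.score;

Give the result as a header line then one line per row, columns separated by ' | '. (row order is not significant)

After GROUP BY (4 rows):
orders.score | sum_rank
5 | 5
40 | 8
6 | 1
7 | 90

== RESULT ==
orders.score | sum_rank
5 | 5
40 | 8
6 | 1
7 | 90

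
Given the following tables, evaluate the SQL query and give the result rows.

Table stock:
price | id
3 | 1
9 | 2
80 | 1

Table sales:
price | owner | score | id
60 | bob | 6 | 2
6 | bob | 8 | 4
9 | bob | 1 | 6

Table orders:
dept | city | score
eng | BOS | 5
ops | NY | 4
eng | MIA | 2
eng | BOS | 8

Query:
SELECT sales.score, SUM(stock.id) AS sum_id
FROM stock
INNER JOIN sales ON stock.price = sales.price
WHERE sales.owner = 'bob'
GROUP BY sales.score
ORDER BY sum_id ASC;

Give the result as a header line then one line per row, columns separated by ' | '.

== RESULT ==
sales.score | sum_id
1 | 2

Derivation:
After JOIN sales (1 rows):
stock.price | stock.id | sales.price | sales.owner | sales.score | sales.id
9 | 2 | 9 | bob | 1 | 6
After WHERE (1 rows):
stock.price | stock.id | sales.price | sales.owner | sales.score | sales.id
9 | 2 | 9 | bob | 1 | 6
After GROUP BY (1 rows):
sales.score | sum_id
1 | 2
After ORDER BY (1 rows):
sales.score | sum_id
1 | 2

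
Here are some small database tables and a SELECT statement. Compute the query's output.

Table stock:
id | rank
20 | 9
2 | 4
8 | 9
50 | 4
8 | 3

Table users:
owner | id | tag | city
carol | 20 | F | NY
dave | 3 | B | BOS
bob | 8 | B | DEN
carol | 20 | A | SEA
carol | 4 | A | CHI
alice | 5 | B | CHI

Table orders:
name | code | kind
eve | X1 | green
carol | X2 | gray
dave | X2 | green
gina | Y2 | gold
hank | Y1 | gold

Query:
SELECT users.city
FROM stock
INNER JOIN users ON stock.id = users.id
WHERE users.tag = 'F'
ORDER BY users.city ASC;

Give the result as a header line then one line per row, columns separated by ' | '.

== RESULT ==
users.city
NY

Derivation:
After JOIN users (4 rows):
stock.id | stock.rank | users.owner | users.id | users.tag | users.city
20 | 9 | carol | 20 | F | NY
20 | 9 | carol | 20 | A | SEA
8 | 9 | bob | 8 | B | DEN
8 | 3 | bob | 8 | B | DEN
After WHERE (1 rows):
stock.id | stock.rank | users.owner | users.id | users.tag | users.city
20 | 9 | carol | 20 | F | NY
After SELECT (1 rows):
users.city
NY
After ORDER BY (1 rows):
users.city
NY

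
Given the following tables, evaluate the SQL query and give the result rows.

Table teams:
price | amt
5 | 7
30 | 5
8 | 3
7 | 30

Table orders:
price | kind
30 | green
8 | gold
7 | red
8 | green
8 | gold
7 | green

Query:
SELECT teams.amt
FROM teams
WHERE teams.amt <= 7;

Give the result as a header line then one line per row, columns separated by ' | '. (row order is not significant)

After WHERE (3 rows):
teams.price | teams.amt
5 | 7
30 | 5
8 | 3
After SELECT (3 rows):
teams.amt
7
5
3

== RESULT ==
teams.amt
7
5
3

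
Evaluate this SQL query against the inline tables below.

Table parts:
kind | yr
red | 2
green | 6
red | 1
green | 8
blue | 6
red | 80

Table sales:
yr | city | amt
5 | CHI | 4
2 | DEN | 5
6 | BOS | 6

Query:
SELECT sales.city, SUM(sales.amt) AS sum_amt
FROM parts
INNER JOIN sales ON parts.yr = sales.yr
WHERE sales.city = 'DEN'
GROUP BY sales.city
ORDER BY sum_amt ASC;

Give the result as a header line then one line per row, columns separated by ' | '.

After JOIN sales (3 rows):
parts.kind | parts.yr | sales.yr | sales.city | sales.amt
red | 2 | 2 | DEN | 5
green | 6 | 6 | BOS | 6
blue | 6 | 6 | BOS | 6
After WHERE (1 rows):
parts.kind | parts.yr | sales.yr | sales.city | sales.amt
red | 2 | 2 | DEN | 5
After GROUP BY (1 rows):
sales.city | sum_amt
DEN | 5
After ORDER BY (1 rows):
sales.city | sum_amt
DEN | 5

== RESULT ==
sales.city | sum_amt
DEN | 5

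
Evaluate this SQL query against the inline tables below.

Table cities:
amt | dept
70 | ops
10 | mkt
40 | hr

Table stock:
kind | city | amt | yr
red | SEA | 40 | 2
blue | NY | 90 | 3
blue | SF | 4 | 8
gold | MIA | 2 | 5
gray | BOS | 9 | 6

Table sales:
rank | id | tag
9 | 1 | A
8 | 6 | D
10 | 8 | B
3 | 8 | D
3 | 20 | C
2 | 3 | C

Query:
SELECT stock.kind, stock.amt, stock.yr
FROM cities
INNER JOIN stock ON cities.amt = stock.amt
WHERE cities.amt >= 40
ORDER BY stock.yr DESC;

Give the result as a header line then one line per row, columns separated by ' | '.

== RESULT ==
stock.kind | stock.amt | stock.yr
red | 40 | 2

Derivation:
After JOIN stock (1 rows):
cities.amt | cities.dept | stock.kind | stock.city | stock.amt | stock.yr
40 | hr | red | SEA | 40 | 2
After WHERE (1 rows):
cities.amt | cities.dept | stock.kind | stock.city | stock.amt | stock.yr
40 | hr | red | SEA | 40 | 2
After SELECT (1 rows):
stock.kind | stock.amt | stock.yr
red | 40 | 2
After ORDER BY (1 rows):
stock.kind | stock.amt | stock.yr
red | 40 | 2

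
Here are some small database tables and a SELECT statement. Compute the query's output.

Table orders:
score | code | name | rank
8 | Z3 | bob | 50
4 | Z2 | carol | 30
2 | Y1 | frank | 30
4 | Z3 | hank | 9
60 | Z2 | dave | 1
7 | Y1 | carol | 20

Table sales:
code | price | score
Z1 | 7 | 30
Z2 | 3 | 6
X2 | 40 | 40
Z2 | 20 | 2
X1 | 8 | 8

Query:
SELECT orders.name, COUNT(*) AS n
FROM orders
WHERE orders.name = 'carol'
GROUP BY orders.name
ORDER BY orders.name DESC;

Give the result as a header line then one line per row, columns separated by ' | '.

== RESULT ==
orders.name | n
carol | 2

Derivation:
After WHERE (2 rows):
orders.score | orders.code | orders.name | orders.rank
4 | Z2 | carol | 30
7 | Y1 | carol | 20
After GROUP BY (1 rows):
orders.name | n
carol | 2
After ORDER BY (1 rows):
orders.name | n
carol | 2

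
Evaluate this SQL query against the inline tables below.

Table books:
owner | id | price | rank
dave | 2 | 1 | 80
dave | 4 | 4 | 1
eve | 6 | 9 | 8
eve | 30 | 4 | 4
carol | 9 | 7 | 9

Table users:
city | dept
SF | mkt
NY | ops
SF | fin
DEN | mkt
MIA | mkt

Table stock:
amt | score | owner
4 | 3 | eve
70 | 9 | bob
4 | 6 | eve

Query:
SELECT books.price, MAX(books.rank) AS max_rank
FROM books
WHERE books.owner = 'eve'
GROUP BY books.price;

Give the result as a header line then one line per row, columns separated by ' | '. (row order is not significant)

After WHERE (2 rows):
books.owner | books.id | books.price | books.rank
eve | 6 | 9 | 8
eve | 30 | 4 | 4
After GROUP BY (2 rows):
books.price | max_rank
9 | 8
4 | 4

== RESULT ==
books.price | max_rank
9 | 8
4 | 4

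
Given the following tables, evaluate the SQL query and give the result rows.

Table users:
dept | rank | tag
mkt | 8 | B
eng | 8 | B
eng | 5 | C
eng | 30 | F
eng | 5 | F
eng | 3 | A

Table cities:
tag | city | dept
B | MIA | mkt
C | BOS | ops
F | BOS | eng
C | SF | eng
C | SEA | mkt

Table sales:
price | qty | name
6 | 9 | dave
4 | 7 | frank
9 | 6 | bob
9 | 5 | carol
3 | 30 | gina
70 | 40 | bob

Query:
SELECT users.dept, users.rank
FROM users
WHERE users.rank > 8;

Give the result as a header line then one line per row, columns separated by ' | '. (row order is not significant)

After WHERE (1 rows):
users.dept | users.rank | users.tag
eng | 30 | F
After SELECT (1 rows):
users.dept | users.rank
eng | 30

== RESULT ==
users.dept | users.rank
eng | 30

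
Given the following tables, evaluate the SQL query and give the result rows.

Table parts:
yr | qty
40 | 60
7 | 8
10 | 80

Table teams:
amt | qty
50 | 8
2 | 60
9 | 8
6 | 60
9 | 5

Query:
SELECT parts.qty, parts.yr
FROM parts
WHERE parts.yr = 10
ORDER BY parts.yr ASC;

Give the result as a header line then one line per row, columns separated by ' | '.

After WHERE (1 rows):
parts.yr | parts.qty
10 | 80
After SELECT (1 rows):
parts.qty | parts.yr
80 | 10
After ORDER BY (1 rows):
parts.qty | parts.yr
80 | 10

== RESULT ==
parts.qty | parts.yr
80 | 10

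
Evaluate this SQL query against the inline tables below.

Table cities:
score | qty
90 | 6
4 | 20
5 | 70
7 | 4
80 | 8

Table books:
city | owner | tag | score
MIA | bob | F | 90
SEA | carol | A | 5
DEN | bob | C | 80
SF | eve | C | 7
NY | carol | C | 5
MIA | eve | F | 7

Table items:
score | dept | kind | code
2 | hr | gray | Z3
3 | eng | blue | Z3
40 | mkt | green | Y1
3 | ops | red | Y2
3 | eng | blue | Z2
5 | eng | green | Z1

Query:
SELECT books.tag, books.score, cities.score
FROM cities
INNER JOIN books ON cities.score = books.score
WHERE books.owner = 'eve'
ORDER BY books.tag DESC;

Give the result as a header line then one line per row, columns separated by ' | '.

After JOIN books (6 rows):
cities.score | cities.qty | books.city | books.owner | books.tag | books.score
90 | 6 | MIA | bob | F | 90
5 | 70 | SEA | carol | A | 5
5 | 70 | NY | carol | C | 5
7 | 4 | SF | eve | C | 7
7 | 4 | MIA | eve | F | 7
80 | 8 | DEN | bob | C | 80
After WHERE (2 rows):
cities.score | cities.qty | books.city | books.owner | books.tag | books.score
7 | 4 | SF | eve | C | 7
7 | 4 | MIA | eve | F | 7
After SELECT (2 rows):
books.tag | books.score | cities.score
C | 7 | 7
F | 7 | 7
After ORDER BY (2 rows):
books.tag | books.score | cities.score
F | 7 | 7
C | 7 | 7

== RESULT ==
books.tag | books.score | cities.score
F | 7 | 7
C | 7 | 7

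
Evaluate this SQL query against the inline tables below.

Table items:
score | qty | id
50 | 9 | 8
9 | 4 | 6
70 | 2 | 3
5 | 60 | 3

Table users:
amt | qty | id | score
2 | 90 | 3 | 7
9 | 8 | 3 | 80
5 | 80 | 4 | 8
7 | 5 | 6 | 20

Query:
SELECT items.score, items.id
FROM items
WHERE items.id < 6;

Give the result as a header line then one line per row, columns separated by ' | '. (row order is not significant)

== RESULT ==
items.score | items.id
70 | 3
5 | 3

Derivation:
After WHERE (2 rows):
items.score | items.qty | items.id
70 | 2 | 3
5 | 60 | 3
After SELECT (2 rows):
items.score | items.id
70 | 3
5 | 3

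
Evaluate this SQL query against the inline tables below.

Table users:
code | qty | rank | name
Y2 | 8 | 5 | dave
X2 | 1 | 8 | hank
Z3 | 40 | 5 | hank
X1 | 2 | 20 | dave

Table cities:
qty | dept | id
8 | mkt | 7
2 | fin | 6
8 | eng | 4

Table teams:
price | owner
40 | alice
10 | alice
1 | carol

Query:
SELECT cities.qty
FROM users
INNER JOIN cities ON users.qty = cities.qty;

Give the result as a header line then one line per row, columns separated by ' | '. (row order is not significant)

== RESULT ==
cities.qty
8
8
2

Derivation:
After JOIN cities (3 rows):
users.code | users.qty | users.rank | users.name | cities.qty | cities.dept | cities.id
Y2 | 8 | 5 | dave | 8 | mkt | 7
Y2 | 8 | 5 | dave | 8 | eng | 4
X1 | 2 | 20 | dave | 2 | fin | 6
After SELECT (3 rows):
cities.qty
8
8
2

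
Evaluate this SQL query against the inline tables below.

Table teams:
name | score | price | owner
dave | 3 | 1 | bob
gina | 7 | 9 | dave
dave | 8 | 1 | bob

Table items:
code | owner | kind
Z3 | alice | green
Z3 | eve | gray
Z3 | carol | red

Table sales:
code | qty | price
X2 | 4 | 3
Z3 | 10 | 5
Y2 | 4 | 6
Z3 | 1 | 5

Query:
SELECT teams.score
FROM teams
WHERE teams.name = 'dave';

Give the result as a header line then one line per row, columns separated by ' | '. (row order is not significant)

== RESULT ==
teams.score
3
8

Derivation:
After WHERE (2 rows):
teams.name | teams.score | teams.price | teams.owner
dave | 3 | 1 | bob
dave | 8 | 1 | bob
After SELECT (2 rows):
teams.score
3
8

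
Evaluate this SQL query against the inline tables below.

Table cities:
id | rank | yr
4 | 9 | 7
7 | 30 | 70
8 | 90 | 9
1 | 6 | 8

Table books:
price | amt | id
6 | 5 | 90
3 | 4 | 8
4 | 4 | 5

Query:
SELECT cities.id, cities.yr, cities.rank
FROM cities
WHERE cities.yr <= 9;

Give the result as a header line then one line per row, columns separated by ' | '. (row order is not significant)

After WHERE (3 rows):
cities.id | cities.rank | cities.yr
4 | 9 | 7
8 | 90 | 9
1 | 6 | 8
After SELECT (3 rows):
cities.id | cities.yr | cities.rank
4 | 7 | 9
8 | 9 | 90
1 | 8 | 6

== RESULT ==
cities.id | cities.yr | cities.rank
4 | 7 | 9
8 | 9 | 90
1 | 8 | 6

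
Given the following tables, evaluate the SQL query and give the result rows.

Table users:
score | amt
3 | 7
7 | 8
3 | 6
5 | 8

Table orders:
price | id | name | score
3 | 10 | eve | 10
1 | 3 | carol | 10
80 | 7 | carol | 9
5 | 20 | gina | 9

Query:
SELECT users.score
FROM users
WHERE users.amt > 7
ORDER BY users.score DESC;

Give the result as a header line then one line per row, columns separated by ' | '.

== RESULT ==
users.score
7
5

Derivation:
After WHERE (2 rows):
users.score | users.amt
7 | 8
5 | 8
After SELECT (2 rows):
users.score
7
5
After ORDER BY (2 rows):
users.score
7
5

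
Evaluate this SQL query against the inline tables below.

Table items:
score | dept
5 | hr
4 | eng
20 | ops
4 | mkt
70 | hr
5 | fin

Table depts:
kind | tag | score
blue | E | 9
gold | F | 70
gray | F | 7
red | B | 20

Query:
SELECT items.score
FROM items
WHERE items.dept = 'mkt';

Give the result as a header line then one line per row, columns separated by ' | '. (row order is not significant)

== RESULT ==
items.score
4

Derivation:
After WHERE (1 rows):
items.score | items.dept
4 | mkt
After SELECT (1 rows):
items.score
4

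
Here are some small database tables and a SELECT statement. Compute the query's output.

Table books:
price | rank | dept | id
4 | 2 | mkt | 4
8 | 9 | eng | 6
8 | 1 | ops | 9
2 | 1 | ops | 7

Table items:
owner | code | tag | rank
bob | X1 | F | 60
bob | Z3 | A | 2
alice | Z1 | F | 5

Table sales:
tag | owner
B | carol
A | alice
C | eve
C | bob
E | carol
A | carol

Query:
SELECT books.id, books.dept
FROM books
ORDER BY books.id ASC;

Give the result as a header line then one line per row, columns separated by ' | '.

After SELECT (4 rows):
books.id | books.dept
4 | mkt
6 | eng
9 | ops
7 | ops
After ORDER BY (4 rows):
books.id | books.dept
4 | mkt
6 | eng
7 | ops
9 | ops

== RESULT ==
books.id | books.dept
4 | mkt
6 | eng
7 | ops
9 | ops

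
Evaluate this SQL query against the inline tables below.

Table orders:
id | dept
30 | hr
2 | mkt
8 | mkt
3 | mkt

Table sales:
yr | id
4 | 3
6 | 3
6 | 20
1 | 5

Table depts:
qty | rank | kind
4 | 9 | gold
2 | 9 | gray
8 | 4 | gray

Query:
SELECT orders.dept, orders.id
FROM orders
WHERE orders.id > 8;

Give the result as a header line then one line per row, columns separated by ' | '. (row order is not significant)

== RESULT ==
orders.dept | orders.id
hr | 30

Derivation:
After WHERE (1 rows):
orders.id | orders.dept
30 | hr
After SELECT (1 rows):
orders.dept | orders.id
hr | 30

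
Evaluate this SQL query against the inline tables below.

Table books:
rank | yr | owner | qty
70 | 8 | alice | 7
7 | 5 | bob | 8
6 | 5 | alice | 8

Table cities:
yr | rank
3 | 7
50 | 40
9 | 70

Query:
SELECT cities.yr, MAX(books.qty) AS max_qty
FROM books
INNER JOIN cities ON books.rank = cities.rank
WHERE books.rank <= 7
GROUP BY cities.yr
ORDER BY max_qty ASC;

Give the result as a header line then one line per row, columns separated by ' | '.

After JOIN cities (2 rows):
books.rank | books.yr | books.owner | books.qty | cities.yr | cities.rank
70 | 8 | alice | 7 | 9 | 70
7 | 5 | bob | 8 | 3 | 7
After WHERE (1 rows):
books.rank | books.yr | books.owner | books.qty | cities.yr | cities.rank
7 | 5 | bob | 8 | 3 | 7
After GROUP BY (1 rows):
cities.yr | max_qty
3 | 8
After ORDER BY (1 rows):
cities.yr | max_qty
3 | 8

== RESULT ==
cities.yr | max_qty
3 | 8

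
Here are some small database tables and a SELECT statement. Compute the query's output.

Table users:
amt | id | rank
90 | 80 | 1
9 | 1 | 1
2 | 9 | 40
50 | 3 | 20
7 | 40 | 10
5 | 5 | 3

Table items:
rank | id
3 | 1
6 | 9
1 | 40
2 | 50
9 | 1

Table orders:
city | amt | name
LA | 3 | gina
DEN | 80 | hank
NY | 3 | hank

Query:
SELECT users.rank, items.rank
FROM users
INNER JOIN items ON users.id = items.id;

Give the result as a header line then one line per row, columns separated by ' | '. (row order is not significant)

After JOIN items (4 rows):
users.amt | users.id | users.rank | items.rank | items.id
9 | 1 | 1 | 3 | 1
9 | 1 | 1 | 9 | 1
2 | 9 | 40 | 6 | 9
7 | 40 | 10 | 1 | 40
After SELECT (4 rows):
users.rank | items.rank
1 | 3
1 | 9
40 | 6
10 | 1

== RESULT ==
users.rank | items.rank
1 | 3
1 | 9
40 | 6
10 | 1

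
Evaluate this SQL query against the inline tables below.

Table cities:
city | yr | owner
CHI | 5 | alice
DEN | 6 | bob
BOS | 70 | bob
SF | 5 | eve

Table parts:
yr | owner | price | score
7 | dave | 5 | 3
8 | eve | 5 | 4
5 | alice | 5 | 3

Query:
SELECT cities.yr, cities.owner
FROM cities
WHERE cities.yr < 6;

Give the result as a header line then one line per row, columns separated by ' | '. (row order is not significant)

After WHERE (2 rows):
cities.city | cities.yr | cities.owner
CHI | 5 | alice
SF | 5 | eve
After SELECT (2 rows):
cities.yr | cities.owner
5 | alice
5 | eve

== RESULT ==
cities.yr | cities.owner
5 | alice
5 | eve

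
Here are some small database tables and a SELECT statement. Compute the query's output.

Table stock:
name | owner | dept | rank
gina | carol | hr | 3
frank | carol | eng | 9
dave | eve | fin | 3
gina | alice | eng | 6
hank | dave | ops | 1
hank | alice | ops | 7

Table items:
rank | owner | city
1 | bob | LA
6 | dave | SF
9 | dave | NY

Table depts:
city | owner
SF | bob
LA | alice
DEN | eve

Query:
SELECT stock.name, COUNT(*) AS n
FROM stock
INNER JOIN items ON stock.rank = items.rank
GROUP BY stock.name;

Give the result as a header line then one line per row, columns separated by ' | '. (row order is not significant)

== RESULT ==
stock.name | n
frank | 1
gina | 1
hank | 1

Derivation:
After JOIN items (3 rows):
stock.name | stock.owner | stock.dept | stock.rank | items.rank | items.owner | items.city
frank | carol | eng | 9 | 9 | dave | NY
gina | alice | eng | 6 | 6 | dave | SF
hank | dave | ops | 1 | 1 | bob | LA
After GROUP BY (3 rows):
stock.name | n
frank | 1
gina | 1
hank | 1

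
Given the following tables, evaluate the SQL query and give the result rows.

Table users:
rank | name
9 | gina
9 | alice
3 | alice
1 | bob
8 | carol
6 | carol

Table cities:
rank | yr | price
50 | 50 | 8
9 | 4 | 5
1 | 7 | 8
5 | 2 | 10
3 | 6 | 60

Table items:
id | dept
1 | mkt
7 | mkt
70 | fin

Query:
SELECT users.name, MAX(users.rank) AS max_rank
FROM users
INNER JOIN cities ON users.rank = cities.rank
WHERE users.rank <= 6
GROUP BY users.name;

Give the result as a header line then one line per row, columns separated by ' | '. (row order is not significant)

After JOIN cities (4 rows):
users.rank | users.name | cities.rank | cities.yr | cities.price
9 | gina | 9 | 4 | 5
9 | alice | 9 | 4 | 5
3 | alice | 3 | 6 | 60
1 | bob | 1 | 7 | 8
After WHERE (2 rows):
users.rank | users.name | cities.rank | cities.yr | cities.price
3 | alice | 3 | 6 | 60
1 | bob | 1 | 7 | 8
After GROUP BY (2 rows):
users.name | max_rank
alice | 3
bob | 1

== RESULT ==
users.name | max_rank
alice | 3
bob | 1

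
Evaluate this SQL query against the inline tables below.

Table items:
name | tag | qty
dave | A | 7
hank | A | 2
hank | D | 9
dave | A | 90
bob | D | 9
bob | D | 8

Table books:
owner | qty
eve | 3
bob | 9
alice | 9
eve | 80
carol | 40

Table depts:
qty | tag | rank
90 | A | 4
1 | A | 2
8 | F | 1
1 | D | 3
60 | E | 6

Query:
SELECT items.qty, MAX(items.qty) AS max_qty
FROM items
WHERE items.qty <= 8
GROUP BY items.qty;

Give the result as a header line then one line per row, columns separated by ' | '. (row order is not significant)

After WHERE (3 rows):
items.name | items.tag | items.qty
dave | A | 7
hank | A | 2
bob | D | 8
After GROUP BY (3 rows):
items.qty | max_qty
7 | 7
2 | 2
8 | 8

== RESULT ==
items.qty | max_qty
7 | 7
2 | 2
8 | 8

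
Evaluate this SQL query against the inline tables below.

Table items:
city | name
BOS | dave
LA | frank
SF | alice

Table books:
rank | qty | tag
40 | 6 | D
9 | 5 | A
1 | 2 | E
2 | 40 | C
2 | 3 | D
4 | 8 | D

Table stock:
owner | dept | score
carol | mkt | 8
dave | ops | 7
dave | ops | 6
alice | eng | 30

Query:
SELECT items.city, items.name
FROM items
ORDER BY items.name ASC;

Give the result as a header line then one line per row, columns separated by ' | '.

== RESULT ==
items.city | items.name
SF | alice
BOS | dave
LA | frank

Derivation:
After SELECT (3 rows):
items.city | items.name
BOS | dave
LA | frank
SF | alice
After ORDER BY (3 rows):
items.city | items.name
SF | alice
BOS | dave
LA | frank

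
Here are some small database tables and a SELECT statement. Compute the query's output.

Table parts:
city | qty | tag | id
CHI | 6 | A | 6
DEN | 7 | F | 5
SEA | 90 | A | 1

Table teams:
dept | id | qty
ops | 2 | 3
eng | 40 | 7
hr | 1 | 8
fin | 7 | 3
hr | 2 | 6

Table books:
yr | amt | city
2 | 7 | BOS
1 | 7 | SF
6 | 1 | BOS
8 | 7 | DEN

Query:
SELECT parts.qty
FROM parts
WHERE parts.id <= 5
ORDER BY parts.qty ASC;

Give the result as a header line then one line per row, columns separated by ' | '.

After WHERE (2 rows):
parts.city | parts.qty | parts.tag | parts.id
DEN | 7 | F | 5
SEA | 90 | A | 1
After SELECT (2 rows):
parts.qty
7
90
After ORDER BY (2 rows):
parts.qty
7
90

== RESULT ==
parts.qty
7
90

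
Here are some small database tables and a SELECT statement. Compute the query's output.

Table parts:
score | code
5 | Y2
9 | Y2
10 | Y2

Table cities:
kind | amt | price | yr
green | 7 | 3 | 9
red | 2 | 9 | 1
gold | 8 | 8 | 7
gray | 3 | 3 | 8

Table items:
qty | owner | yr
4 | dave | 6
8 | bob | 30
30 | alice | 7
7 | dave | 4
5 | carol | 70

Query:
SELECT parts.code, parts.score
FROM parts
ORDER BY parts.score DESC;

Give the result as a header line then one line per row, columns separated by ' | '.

After SELECT (3 rows):
parts.code | parts.score
Y2 | 5
Y2 | 9
Y2 | 10
After ORDER BY (3 rows):
parts.code | parts.score
Y2 | 10
Y2 | 9
Y2 | 5

== RESULT ==
parts.code | parts.score
Y2 | 10
Y2 | 9
Y2 | 5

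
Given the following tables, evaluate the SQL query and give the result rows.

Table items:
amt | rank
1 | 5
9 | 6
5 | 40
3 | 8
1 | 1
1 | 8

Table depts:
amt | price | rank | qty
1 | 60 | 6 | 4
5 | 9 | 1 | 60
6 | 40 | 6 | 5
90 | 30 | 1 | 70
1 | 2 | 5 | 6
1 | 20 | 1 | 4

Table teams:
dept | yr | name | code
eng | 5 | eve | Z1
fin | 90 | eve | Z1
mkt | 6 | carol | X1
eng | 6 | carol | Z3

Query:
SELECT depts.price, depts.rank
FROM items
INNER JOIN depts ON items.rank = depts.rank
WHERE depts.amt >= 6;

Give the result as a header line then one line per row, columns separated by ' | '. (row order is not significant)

After JOIN depts (6 rows):
items.amt | items.rank | depts.amt | depts.price | depts.rank | depts.qty
1 | 5 | 1 | 2 | 5 | 6
9 | 6 | 1 | 60 | 6 | 4
9 | 6 | 6 | 40 | 6 | 5
1 | 1 | 5 | 9 | 1 | 60
1 | 1 | 90 | 30 | 1 | 70
1 | 1 | 1 | 20 | 1 | 4
After WHERE (2 rows):
items.amt | items.rank | depts.amt | depts.price | depts.rank | depts.qty
9 | 6 | 6 | 40 | 6 | 5
1 | 1 | 90 | 30 | 1 | 70
After SELECT (2 rows):
depts.price | depts.rank
40 | 6
30 | 1

== RESULT ==
depts.price | depts.rank
40 | 6
30 | 1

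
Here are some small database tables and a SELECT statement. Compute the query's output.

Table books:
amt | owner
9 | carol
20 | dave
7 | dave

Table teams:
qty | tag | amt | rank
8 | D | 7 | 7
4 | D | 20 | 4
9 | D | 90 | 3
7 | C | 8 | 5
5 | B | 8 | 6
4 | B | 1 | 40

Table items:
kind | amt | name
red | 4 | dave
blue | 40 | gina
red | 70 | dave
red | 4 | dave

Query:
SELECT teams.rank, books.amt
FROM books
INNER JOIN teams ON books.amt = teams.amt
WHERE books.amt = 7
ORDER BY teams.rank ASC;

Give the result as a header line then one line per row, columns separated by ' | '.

After JOIN teams (2 rows):
books.amt | books.owner | teams.qty | teams.tag | teams.amt | teams.rank
20 | dave | 4 | D | 20 | 4
7 | dave | 8 | D | 7 | 7
After WHERE (1 rows):
books.amt | books.owner | teams.qty | teams.tag | teams.amt | teams.rank
7 | dave | 8 | D | 7 | 7
After SELECT (1 rows):
teams.rank | books.amt
7 | 7
After ORDER BY (1 rows):
teams.rank | books.amt
7 | 7

== RESULT ==
teams.rank | books.amt
7 | 7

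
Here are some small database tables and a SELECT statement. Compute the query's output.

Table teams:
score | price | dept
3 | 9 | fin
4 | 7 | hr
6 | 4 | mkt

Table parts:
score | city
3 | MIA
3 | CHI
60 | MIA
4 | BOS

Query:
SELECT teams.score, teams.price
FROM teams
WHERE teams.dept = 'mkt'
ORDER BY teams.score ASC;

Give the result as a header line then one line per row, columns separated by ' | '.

After WHERE (1 rows):
teams.score | teams.price | teams.dept
6 | 4 | mkt
After SELECT (1 rows):
teams.score | teams.price
6 | 4
After ORDER BY (1 rows):
teams.score | teams.price
6 | 4

== RESULT ==
teams.score | teams.price
6 | 4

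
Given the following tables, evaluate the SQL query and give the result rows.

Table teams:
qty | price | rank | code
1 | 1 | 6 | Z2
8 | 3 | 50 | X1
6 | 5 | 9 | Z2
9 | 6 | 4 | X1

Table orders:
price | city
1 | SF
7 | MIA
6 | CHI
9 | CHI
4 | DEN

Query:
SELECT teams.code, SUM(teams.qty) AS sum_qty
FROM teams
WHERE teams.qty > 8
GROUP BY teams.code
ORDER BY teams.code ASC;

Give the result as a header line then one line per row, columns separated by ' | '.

== RESULT ==
teams.code | sum_qty
X1 | 9

Derivation:
After WHERE (1 rows):
teams.qty | teams.price | teams.rank | teams.code
9 | 6 | 4 | X1
After GROUP BY (1 rows):
teams.code | sum_qty
X1 | 9
After ORDER BY (1 rows):
teams.code | sum_qty
X1 | 9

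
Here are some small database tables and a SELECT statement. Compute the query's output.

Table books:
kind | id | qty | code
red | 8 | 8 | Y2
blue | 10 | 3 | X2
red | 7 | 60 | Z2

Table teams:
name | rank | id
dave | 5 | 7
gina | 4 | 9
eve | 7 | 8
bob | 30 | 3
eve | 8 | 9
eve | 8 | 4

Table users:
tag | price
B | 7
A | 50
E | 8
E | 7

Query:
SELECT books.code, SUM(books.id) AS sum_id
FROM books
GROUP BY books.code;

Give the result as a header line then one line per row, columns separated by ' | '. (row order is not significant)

After GROUP BY (3 rows):
books.code | sum_id
Y2 | 8
X2 | 10
Z2 | 7

== RESULT ==
books.code | sum_id
Y2 | 8
X2 | 10
Z2 | 7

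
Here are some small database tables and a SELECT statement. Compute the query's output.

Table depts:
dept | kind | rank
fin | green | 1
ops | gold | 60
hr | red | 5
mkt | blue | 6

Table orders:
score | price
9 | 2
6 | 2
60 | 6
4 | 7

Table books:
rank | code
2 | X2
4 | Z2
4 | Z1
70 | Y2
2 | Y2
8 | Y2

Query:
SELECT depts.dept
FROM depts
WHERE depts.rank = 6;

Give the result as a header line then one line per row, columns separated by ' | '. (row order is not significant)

== RESULT ==
depts.dept
mkt

Derivation:
After WHERE (1 rows):
depts.dept | depts.kind | depts.rank
mkt | blue | 6
After SELECT (1 rows):
depts.dept
mkt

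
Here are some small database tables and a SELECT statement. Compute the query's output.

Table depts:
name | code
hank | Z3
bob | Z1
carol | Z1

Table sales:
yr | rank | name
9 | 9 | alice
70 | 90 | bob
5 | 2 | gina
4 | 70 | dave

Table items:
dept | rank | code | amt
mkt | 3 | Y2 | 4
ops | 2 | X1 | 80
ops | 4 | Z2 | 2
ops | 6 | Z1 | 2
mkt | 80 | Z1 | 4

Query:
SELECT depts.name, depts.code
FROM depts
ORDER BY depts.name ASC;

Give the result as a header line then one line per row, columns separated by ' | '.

== RESULT ==
depts.name | depts.code
bob | Z1
carol | Z1
hank | Z3

Derivation:
After SELECT (3 rows):
depts.name | depts.code
hank | Z3
bob | Z1
carol | Z1
After ORDER BY (3 rows):
depts.name | depts.code
bob | Z1
carol | Z1
hank | Z3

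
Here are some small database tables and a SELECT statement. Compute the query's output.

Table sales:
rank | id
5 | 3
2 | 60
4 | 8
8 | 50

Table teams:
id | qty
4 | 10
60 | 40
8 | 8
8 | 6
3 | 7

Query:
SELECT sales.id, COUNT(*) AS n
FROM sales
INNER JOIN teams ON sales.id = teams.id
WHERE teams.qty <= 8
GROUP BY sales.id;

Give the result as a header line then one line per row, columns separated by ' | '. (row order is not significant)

After JOIN teams (4 rows):
sales.rank | sales.id | teams.id | teams.qty
5 | 3 | 3 | 7
2 | 60 | 60 | 40
4 | 8 | 8 | 8
4 | 8 | 8 | 6
After WHERE (3 rows):
sales.rank | sales.id | teams.id | teams.qty
5 | 3 | 3 | 7
4 | 8 | 8 | 8
4 | 8 | 8 | 6
After GROUP BY (2 rows):
sales.id | n
3 | 1
8 | 2

== RESULT ==
sales.id | n
3 | 1
8 | 2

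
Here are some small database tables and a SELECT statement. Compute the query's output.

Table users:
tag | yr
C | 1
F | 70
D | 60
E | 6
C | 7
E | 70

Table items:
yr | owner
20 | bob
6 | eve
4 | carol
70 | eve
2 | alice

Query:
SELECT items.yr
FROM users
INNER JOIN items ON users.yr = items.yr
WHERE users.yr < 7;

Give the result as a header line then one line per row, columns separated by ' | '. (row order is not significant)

After JOIN items (3 rows):
users.tag | users.yr | items.yr | items.owner
F | 70 | 70 | eve
E | 6 | 6 | eve
E | 70 | 70 | eve
After WHERE (1 rows):
users.tag | users.yr | items.yr | items.owner
E | 6 | 6 | eve
After SELECT (1 rows):
items.yr
6

== RESULT ==
items.yr
6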